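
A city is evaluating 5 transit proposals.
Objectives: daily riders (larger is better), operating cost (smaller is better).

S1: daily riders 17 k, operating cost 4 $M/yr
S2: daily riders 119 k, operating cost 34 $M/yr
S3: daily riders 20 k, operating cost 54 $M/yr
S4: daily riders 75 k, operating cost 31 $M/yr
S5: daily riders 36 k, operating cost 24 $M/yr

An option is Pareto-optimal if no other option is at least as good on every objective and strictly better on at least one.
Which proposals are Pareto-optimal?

S1: not dominated (best operating cost).
S2: not dominated (best daily riders).
S3: dominated by S2 (daily riders 119≥20, operating cost 34≤54).
S4: not dominated.
S5: not dominated.

S1, S2, S4, S5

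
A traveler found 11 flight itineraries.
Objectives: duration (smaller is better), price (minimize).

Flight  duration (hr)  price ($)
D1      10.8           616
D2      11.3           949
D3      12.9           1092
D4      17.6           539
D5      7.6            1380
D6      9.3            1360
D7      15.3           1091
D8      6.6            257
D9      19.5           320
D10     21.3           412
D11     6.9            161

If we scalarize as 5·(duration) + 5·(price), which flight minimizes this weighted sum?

D1: 5·10.8 + 5·616 = 3134.0
D2: 5·11.3 + 5·949 = 4801.5
D3: 5·12.9 + 5·1092 = 5524.5
D4: 5·17.6 + 5·539 = 2783.0
D5: 5·7.6 + 5·1380 = 6938.0
D6: 5·9.3 + 5·1360 = 6846.5
D7: 5·15.3 + 5·1091 = 5531.5
D8: 5·6.6 + 5·257 = 1318.0
D9: 5·19.5 + 5·320 = 1697.5
D10: 5·21.3 + 5·412 = 2166.5
D11: 5·6.9 + 5·161 = 839.5
Lowest: D11 at 839.5.

D11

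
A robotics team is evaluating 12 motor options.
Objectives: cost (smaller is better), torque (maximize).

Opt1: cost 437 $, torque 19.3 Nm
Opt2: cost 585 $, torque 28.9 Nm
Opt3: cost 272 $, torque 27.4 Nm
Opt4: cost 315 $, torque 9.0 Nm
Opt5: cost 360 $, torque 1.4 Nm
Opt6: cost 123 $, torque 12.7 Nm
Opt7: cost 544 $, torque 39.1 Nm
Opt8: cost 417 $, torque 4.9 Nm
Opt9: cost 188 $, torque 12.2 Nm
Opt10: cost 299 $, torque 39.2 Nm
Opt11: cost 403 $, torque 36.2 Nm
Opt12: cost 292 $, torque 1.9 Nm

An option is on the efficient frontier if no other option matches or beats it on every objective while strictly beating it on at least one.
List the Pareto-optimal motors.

Opt1: dominated by Opt3 (cost 272≤437, torque 27.4≥19.3).
Opt2: dominated by Opt7 (cost 544≤585, torque 39.1≥28.9).
Opt3: not dominated.
Opt4: dominated by Opt3 (cost 272≤315, torque 27.4≥9.0).
Opt5: dominated by Opt3 (cost 272≤360, torque 27.4≥1.4).
Opt6: not dominated (best cost).
Opt7: dominated by Opt10 (cost 299≤544, torque 39.2≥39.1).
Opt8: dominated by Opt3 (cost 272≤417, torque 27.4≥4.9).
Opt9: dominated by Opt6 (cost 123≤188, torque 12.7≥12.2).
Opt10: not dominated (best torque).
Opt11: dominated by Opt10 (cost 299≤403, torque 39.2≥36.2).
Opt12: dominated by Opt3 (cost 272≤292, torque 27.4≥1.9).

Opt3, Opt6, Opt10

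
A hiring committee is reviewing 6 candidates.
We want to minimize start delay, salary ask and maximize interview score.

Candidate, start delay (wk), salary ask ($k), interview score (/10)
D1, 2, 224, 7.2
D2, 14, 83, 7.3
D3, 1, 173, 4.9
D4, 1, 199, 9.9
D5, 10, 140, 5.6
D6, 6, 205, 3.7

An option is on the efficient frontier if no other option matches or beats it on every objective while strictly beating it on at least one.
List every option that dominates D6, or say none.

D3, D4

D3: start delay 1≤6, salary ask 173≤205, interview score 4.9≥3.7 — dominates D6.
D4: start delay 1≤6, salary ask 199≤205, interview score 9.9≥3.7 — dominates D6.
Others (D1, D2, D5) are each worse than D6 on at least one objective.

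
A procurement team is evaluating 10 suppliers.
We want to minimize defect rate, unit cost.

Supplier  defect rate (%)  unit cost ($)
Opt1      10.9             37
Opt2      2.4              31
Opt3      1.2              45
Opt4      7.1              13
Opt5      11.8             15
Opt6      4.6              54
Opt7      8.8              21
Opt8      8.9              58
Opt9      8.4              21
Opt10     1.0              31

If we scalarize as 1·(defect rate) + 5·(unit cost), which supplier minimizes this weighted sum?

Opt4

Opt1: 1·10.9 + 5·37 = 195.9
Opt2: 1·2.4 + 5·31 = 157.4
Opt3: 1·1.2 + 5·45 = 226.2
Opt4: 1·7.1 + 5·13 = 72.1
Opt5: 1·11.8 + 5·15 = 86.8
Opt6: 1·4.6 + 5·54 = 274.6
Opt7: 1·8.8 + 5·21 = 113.8
Opt8: 1·8.9 + 5·58 = 298.9
Opt9: 1·8.4 + 5·21 = 113.4
Opt10: 1·1.0 + 5·31 = 156.0
Lowest: Opt4 at 72.1.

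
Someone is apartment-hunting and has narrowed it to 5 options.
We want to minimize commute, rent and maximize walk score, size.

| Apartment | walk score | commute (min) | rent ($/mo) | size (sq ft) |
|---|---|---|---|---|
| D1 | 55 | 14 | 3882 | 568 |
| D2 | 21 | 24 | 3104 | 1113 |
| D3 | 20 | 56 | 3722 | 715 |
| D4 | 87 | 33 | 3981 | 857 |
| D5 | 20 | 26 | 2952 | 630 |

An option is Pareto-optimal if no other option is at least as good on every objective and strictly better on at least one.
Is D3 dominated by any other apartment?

D2 vs D3: walk score 21≥20, commute 24≤56, rent 3104≤3722, size 1113≥715 — D2 is at least as good on every objective and strictly better on at least one, so D2 dominates D3.

Yes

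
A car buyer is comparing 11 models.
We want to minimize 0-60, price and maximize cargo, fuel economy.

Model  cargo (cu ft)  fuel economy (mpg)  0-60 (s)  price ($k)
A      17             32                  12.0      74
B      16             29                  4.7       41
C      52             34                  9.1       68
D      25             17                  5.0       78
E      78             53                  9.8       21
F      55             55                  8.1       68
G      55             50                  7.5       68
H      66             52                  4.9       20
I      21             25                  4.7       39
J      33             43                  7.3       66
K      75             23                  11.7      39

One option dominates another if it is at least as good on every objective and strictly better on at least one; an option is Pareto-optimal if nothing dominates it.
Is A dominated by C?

C vs A: cargo 52≥17, fuel economy 34≥32, 0-60 9.1≤12.0, price 68≤74 — C is at least as good on every objective with at least one strict improvement.

Yes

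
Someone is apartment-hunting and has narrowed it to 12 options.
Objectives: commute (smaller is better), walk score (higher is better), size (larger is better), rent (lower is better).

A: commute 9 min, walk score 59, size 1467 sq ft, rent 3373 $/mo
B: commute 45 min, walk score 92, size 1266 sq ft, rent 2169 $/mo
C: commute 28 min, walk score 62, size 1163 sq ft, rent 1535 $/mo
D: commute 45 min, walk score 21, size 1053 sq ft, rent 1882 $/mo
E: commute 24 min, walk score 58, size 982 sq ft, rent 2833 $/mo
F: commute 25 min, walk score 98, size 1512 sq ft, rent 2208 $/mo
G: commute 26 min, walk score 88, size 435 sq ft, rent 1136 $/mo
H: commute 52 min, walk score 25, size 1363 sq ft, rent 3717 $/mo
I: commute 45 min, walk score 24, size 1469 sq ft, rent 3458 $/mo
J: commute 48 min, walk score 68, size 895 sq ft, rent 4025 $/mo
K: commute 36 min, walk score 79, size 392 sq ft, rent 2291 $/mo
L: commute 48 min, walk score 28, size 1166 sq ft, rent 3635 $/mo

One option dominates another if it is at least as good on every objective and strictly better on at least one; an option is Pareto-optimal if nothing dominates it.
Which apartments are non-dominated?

A, B, C, E, F, G

A: not dominated (best commute).
B: not dominated.
C: not dominated.
D: dominated by C (commute 28≤45, walk score 62≥21, size 1163≥1053, rent 1535≤1882).
E: not dominated.
F: not dominated (best walk score).
G: not dominated (best rent).
H: dominated by A (commute 9≤52, walk score 59≥25, size 1467≥1363, rent 3373≤3717).
I: dominated by F (commute 25≤45, walk score 98≥24, size 1512≥1469, rent 2208≤3458).
J: dominated by B (commute 45≤48, walk score 92≥68, size 1266≥895, rent 2169≤4025).
K: dominated by F (commute 25≤36, walk score 98≥79, size 1512≥392, rent 2208≤2291).
L: dominated by A (commute 9≤48, walk score 59≥28, size 1467≥1166, rent 3373≤3635).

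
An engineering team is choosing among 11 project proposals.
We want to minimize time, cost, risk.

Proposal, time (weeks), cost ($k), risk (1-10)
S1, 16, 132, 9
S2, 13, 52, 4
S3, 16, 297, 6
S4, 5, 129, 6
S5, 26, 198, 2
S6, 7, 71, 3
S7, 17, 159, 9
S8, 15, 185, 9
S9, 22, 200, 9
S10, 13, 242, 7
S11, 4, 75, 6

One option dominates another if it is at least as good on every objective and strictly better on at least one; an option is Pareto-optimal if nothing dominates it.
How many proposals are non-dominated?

S1: dominated by S2 (time 13≤16, cost 52≤132, risk 4≤9).
S2: not dominated (best cost).
S3: dominated by S2 (time 13≤16, cost 52≤297, risk 4≤6).
S4: dominated by S11 (time 4≤5, cost 75≤129, risk 6≤6).
S5: not dominated (best risk).
S6: not dominated.
S7: dominated by S1 (time 16≤17, cost 132≤159, risk 9≤9).
S8: dominated by S2 (time 13≤15, cost 52≤185, risk 4≤9).
S9: dominated by S1 (time 16≤22, cost 132≤200, risk 9≤9).
S10: dominated by S2 (time 13≤13, cost 52≤242, risk 4≤7).
S11: not dominated (best time).
Pareto-optimal: S2, S5, S6, S11 → 4.

4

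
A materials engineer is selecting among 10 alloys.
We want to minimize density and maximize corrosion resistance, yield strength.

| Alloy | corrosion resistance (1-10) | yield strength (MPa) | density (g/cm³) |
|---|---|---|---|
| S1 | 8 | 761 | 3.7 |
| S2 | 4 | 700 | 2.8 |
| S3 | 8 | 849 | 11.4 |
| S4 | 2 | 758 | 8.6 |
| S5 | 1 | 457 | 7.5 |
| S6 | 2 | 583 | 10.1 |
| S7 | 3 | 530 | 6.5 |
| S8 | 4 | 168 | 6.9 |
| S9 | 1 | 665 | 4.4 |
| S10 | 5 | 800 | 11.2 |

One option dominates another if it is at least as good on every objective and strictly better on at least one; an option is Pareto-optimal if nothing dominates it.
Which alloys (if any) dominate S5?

S1: corrosion resistance 8≥1, yield strength 761≥457, density 3.7≤7.5 — dominates S5.
S2: corrosion resistance 4≥1, yield strength 700≥457, density 2.8≤7.5 — dominates S5.
S7: corrosion resistance 3≥1, yield strength 530≥457, density 6.5≤7.5 — dominates S5.
S9: corrosion resistance 1≥1, yield strength 665≥457, density 4.4≤7.5 — dominates S5.
Others (S3, S4, S6, S8, S10) are each worse than S5 on at least one objective.

S1, S2, S7, S9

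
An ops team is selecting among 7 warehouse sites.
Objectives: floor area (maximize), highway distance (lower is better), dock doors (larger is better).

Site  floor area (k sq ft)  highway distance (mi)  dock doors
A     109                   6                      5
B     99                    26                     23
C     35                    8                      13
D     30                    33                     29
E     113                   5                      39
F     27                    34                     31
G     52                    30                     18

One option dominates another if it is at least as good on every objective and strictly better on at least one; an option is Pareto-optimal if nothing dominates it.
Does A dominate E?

No

A vs E: A is worse on floor area (109 vs 113), so it does not dominate E.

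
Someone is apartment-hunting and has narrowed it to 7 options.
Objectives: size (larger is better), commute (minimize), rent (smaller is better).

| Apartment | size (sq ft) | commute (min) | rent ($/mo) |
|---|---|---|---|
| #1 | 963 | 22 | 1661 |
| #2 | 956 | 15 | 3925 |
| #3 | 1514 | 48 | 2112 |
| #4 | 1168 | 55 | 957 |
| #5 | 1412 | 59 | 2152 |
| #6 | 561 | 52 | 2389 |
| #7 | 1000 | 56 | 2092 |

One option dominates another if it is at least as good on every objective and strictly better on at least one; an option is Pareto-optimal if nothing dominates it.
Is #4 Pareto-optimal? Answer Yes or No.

Yes

#1: worse on size (963 vs 1168).
#2: worse on size (956 vs 1168).
#3: worse on rent (2112 vs 957).
#5: worse on commute (59 vs 55).
#6: worse on size (561 vs 1168).
#7: worse on size (1000 vs 1168).
No option is at least as good as #4 on every objective and strictly better on one.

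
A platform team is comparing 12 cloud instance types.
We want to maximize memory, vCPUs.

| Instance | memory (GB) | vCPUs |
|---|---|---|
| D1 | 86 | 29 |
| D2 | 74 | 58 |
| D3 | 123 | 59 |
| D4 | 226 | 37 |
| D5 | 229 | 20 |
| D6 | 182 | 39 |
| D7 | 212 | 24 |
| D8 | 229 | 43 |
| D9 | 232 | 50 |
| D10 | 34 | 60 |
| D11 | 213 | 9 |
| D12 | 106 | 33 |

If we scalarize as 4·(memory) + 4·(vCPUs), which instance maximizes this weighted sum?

D9

D1: 4·86 + 4·29 = 460
D2: 4·74 + 4·58 = 528
D3: 4·123 + 4·59 = 728
D4: 4·226 + 4·37 = 1052
D5: 4·229 + 4·20 = 996
D6: 4·182 + 4·39 = 884
D7: 4·212 + 4·24 = 944
D8: 4·229 + 4·43 = 1088
D9: 4·232 + 4·50 = 1128
D10: 4·34 + 4·60 = 376
D11: 4·213 + 4·9 = 888
D12: 4·106 + 4·33 = 556
Highest: D9 at 1128.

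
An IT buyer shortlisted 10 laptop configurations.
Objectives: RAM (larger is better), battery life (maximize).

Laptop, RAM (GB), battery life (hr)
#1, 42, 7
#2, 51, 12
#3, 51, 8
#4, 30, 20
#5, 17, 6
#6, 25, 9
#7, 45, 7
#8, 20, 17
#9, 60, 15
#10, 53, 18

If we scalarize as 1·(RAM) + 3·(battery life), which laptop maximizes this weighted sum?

#1: 1·42 + 3·7 = 63
#2: 1·51 + 3·12 = 87
#3: 1·51 + 3·8 = 75
#4: 1·30 + 3·20 = 90
#5: 1·17 + 3·6 = 35
#6: 1·25 + 3·9 = 52
#7: 1·45 + 3·7 = 66
#8: 1·20 + 3·17 = 71
#9: 1·60 + 3·15 = 105
#10: 1·53 + 3·18 = 107
Highest: #10 at 107.

#10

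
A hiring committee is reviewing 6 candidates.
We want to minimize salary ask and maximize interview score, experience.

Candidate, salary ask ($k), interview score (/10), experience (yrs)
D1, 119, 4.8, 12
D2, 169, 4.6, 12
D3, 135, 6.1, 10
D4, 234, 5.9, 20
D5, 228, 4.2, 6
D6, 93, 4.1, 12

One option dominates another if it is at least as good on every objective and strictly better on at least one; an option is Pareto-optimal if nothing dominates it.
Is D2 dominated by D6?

D6 vs D2: D6 is worse on interview score (4.1 vs 4.6), so it does not dominate D2.

No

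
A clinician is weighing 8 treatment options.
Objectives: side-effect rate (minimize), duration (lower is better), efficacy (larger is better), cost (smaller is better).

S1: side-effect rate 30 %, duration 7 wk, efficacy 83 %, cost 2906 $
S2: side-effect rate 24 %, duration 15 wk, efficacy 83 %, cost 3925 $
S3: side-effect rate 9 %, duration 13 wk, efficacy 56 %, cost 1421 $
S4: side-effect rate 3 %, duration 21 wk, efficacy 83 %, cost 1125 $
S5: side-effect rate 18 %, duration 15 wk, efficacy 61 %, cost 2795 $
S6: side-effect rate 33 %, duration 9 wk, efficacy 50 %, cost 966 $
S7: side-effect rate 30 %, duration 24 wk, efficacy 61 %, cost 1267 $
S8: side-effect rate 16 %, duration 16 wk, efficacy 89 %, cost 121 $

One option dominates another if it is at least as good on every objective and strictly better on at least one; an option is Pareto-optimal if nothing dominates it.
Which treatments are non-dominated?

S1, S2, S3, S4, S5, S6, S8

S1: not dominated (best duration).
S2: not dominated.
S3: not dominated.
S4: not dominated (best side-effect rate).
S5: not dominated.
S6: not dominated.
S7: dominated by S4 (side-effect rate 3≤30, duration 21≤24, efficacy 83≥61, cost 1125≤1267).
S8: not dominated (best efficacy).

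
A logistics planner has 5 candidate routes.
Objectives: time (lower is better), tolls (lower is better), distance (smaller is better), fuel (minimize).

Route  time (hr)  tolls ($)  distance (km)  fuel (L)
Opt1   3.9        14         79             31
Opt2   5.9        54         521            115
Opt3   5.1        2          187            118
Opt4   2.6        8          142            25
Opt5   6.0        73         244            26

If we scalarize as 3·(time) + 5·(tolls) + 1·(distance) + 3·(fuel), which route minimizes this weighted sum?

Opt1: 3·3.9 + 5·14 + 1·79 + 3·31 = 253.7
Opt2: 3·5.9 + 5·54 + 1·521 + 3·115 = 1153.7
Opt3: 3·5.1 + 5·2 + 1·187 + 3·118 = 566.3
Opt4: 3·2.6 + 5·8 + 1·142 + 3·25 = 264.8
Opt5: 3·6.0 + 5·73 + 1·244 + 3·26 = 705.0
Lowest: Opt1 at 253.7.

Opt1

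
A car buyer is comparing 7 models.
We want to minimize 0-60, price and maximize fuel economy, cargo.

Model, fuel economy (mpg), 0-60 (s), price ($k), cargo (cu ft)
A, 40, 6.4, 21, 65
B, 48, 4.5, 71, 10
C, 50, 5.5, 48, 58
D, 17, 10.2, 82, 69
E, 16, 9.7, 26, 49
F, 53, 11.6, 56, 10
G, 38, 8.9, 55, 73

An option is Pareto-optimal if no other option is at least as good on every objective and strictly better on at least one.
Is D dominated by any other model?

G vs D: fuel economy 38≥17, 0-60 8.9≤10.2, price 55≤82, cargo 73≥69 — G is at least as good on every objective and strictly better on at least one, so G dominates D.

Yes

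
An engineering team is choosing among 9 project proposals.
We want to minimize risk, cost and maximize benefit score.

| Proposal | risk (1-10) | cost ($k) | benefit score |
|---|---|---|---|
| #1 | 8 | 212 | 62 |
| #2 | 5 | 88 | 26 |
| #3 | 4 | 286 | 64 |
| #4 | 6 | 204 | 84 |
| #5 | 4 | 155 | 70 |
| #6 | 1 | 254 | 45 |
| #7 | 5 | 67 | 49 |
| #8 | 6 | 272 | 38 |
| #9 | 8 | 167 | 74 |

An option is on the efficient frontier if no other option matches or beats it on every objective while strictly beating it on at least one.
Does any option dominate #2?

Yes

#7 vs #2: risk 5≤5, cost 67≤88, benefit score 49≥26 — #7 is at least as good on every objective and strictly better on at least one, so #7 dominates #2.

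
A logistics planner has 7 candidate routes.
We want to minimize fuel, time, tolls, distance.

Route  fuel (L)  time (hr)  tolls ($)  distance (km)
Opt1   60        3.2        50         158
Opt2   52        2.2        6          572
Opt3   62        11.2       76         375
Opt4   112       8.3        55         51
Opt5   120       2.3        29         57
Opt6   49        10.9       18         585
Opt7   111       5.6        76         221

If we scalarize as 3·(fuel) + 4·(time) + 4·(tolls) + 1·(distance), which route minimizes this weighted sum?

Opt1: 3·60 + 4·3.2 + 4·50 + 1·158 = 550.8
Opt2: 3·52 + 4·2.2 + 4·6 + 1·572 = 760.8
Opt3: 3·62 + 4·11.2 + 4·76 + 1·375 = 909.8
Opt4: 3·112 + 4·8.3 + 4·55 + 1·51 = 640.2
Opt5: 3·120 + 4·2.3 + 4·29 + 1·57 = 542.2
Opt6: 3·49 + 4·10.9 + 4·18 + 1·585 = 847.6
Opt7: 3·111 + 4·5.6 + 4·76 + 1·221 = 880.4
Lowest: Opt5 at 542.2.

Opt5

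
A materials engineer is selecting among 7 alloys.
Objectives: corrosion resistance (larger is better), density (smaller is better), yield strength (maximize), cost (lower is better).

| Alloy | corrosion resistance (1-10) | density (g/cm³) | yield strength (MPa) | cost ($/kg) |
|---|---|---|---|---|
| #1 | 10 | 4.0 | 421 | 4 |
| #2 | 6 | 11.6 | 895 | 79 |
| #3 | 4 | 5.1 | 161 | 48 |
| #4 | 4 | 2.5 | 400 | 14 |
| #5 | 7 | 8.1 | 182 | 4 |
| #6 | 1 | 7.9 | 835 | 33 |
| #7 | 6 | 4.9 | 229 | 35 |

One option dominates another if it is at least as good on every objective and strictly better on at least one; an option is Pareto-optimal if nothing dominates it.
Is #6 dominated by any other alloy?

#1: worse on yield strength (421 vs 835).
#2: worse on density (11.6 vs 7.9).
#3: worse on yield strength (161 vs 835).
#4: worse on yield strength (400 vs 835).
#5: worse on density (8.1 vs 7.9).
#7: worse on yield strength (229 vs 835).
No option is at least as good as #6 on every objective and strictly better on one.

No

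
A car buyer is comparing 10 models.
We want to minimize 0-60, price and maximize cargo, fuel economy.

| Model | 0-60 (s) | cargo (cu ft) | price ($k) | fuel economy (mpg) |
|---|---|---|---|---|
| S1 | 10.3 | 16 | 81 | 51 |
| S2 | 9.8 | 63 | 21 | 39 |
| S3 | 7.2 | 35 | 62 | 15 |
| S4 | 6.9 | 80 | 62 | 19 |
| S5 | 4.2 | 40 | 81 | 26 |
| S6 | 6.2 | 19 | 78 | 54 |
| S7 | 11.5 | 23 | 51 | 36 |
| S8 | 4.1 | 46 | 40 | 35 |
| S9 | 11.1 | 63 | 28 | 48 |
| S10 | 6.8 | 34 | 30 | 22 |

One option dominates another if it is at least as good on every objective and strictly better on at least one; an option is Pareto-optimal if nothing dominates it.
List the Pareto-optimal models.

S1: dominated by S6 (0-60 6.2≤10.3, cargo 19≥16, price 78≤81, fuel economy 54≥51).
S2: not dominated (best price).
S3: dominated by S4 (0-60 6.9≤7.2, cargo 80≥35, price 62≤62, fuel economy 19≥15).
S4: not dominated (best cargo).
S5: dominated by S8 (0-60 4.1≤4.2, cargo 46≥40, price 40≤81, fuel economy 35≥26).
S6: not dominated (best fuel economy).
S7: dominated by S2 (0-60 9.8≤11.5, cargo 63≥23, price 21≤51, fuel economy 39≥36).
S8: not dominated (best 0-60).
S9: not dominated.
S10: not dominated.

S2, S4, S6, S8, S9, S10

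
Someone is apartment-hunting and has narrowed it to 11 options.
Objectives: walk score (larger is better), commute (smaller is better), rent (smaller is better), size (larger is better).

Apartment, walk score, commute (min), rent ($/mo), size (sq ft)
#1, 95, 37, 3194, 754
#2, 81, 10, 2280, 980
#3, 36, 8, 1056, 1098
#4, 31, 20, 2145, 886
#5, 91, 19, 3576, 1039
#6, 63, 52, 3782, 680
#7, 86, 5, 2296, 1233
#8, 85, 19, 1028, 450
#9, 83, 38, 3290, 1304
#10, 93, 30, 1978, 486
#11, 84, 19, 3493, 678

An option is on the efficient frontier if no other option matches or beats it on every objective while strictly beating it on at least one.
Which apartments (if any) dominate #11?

#7: walk score 86≥84, commute 5≤19, rent 2296≤3493, size 1233≥678 — dominates #11.
Others (#1, #2, #3, #4, #5, #6, #8, #9, #10) are each worse than #11 on at least one objective.

#7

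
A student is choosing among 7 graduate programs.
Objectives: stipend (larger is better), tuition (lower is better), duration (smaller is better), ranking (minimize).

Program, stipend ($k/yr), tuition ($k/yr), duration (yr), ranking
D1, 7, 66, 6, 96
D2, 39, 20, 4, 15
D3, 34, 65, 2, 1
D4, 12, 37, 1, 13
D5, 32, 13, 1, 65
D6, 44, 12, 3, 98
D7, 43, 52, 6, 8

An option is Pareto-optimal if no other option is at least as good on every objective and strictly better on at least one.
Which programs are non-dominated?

D2, D3, D4, D5, D6, D7

D1: dominated by D2 (stipend 39≥7, tuition 20≤66, duration 4≤6, ranking 15≤96).
D2: not dominated.
D3: not dominated (best ranking).
D4: not dominated.
D5: not dominated.
D6: not dominated (best stipend).
D7: not dominated.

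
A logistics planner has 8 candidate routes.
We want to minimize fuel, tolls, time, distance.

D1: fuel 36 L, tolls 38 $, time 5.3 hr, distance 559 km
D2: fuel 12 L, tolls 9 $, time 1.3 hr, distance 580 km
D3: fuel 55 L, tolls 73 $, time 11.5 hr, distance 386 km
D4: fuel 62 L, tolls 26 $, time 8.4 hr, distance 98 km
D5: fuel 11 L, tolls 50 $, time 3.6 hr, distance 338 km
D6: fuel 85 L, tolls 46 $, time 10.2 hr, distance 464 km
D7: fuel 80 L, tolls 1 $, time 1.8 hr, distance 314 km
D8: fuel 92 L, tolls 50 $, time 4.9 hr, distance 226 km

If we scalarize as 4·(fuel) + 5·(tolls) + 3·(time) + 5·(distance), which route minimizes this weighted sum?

D1: 4·36 + 5·38 + 3·5.3 + 5·559 = 3144.9
D2: 4·12 + 5·9 + 3·1.3 + 5·580 = 2996.9
D3: 4·55 + 5·73 + 3·11.5 + 5·386 = 2549.5
D4: 4·62 + 5·26 + 3·8.4 + 5·98 = 893.2
D5: 4·11 + 5·50 + 3·3.6 + 5·338 = 1994.8
D6: 4·85 + 5·46 + 3·10.2 + 5·464 = 2920.6
D7: 4·80 + 5·1 + 3·1.8 + 5·314 = 1900.4
D8: 4·92 + 5·50 + 3·4.9 + 5·226 = 1762.7
Lowest: D4 at 893.2.

D4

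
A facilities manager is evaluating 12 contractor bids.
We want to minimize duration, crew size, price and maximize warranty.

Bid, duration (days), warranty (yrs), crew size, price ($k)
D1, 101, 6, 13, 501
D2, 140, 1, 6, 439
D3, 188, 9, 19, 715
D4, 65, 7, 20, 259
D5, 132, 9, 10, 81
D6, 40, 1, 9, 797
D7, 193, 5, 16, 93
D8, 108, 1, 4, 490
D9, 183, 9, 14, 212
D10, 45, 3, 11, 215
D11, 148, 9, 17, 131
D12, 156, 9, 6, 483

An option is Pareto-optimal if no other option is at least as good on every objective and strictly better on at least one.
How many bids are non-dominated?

D1: not dominated.
D2: not dominated.
D3: dominated by D5 (duration 132≤188, warranty 9≥9, crew size 10≤19, price 81≤715).
D4: not dominated.
D5: not dominated (best price).
D6: not dominated (best duration).
D7: dominated by D5 (duration 132≤193, warranty 9≥5, crew size 10≤16, price 81≤93).
D8: not dominated (best crew size).
D9: dominated by D5 (duration 132≤183, warranty 9≥9, crew size 10≤14, price 81≤212).
D10: not dominated.
D11: dominated by D5 (duration 132≤148, warranty 9≥9, crew size 10≤17, price 81≤131).
D12: not dominated.
Pareto-optimal: D1, D2, D4, D5, D6, D8, D10, D12 → 8.

8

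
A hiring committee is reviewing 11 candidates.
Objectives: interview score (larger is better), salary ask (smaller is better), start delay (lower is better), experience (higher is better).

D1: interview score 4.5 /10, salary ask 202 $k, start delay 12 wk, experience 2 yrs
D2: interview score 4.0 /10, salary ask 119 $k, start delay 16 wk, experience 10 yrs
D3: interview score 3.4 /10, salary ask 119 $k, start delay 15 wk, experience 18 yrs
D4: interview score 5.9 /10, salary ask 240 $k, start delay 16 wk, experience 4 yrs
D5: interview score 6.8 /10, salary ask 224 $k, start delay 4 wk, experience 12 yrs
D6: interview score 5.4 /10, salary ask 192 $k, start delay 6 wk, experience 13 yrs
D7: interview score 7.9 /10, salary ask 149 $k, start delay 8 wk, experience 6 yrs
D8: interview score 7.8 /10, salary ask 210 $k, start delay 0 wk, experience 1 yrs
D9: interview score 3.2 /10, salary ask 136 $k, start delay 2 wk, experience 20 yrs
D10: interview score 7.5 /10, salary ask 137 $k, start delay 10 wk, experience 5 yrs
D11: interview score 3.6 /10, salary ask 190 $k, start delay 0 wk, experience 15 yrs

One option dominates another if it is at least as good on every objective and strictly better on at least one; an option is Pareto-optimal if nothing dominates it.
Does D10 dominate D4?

Yes

D10 vs D4: interview score 7.5≥5.9, salary ask 137≤240, start delay 10≤16, experience 5≥4 — D10 is at least as good on every objective with at least one strict improvement.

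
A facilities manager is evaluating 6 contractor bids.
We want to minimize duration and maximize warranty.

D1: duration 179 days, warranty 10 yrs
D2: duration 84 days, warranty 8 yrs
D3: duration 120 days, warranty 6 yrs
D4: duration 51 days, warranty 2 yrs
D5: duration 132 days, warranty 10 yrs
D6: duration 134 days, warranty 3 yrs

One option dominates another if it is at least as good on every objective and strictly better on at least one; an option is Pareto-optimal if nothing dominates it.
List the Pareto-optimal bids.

D1: dominated by D5 (duration 132≤179, warranty 10≥10).
D2: not dominated.
D3: dominated by D2 (duration 84≤120, warranty 8≥6).
D4: not dominated (best duration).
D5: not dominated.
D6: dominated by D2 (duration 84≤134, warranty 8≥3).

D2, D4, D5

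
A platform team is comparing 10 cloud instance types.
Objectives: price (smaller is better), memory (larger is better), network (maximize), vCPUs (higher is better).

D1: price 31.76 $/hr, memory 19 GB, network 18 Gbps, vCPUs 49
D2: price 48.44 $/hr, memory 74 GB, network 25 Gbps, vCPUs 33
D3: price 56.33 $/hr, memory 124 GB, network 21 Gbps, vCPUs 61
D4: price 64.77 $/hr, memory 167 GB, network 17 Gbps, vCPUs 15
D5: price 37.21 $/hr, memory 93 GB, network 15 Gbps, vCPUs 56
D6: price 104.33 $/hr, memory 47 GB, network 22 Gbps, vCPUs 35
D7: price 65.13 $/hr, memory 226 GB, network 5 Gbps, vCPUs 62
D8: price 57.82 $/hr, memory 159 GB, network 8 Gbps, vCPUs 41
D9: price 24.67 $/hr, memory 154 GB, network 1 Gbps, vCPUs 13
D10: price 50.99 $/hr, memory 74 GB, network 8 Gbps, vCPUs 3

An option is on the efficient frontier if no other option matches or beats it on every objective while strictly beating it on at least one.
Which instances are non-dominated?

D1: not dominated.
D2: not dominated (best network).
D3: not dominated.
D4: not dominated.
D5: not dominated.
D6: not dominated.
D7: not dominated (best memory).
D8: not dominated.
D9: not dominated (best price).
D10: dominated by D2 (price 48.44≤50.99, memory 74≥74, network 25≥8, vCPUs 33≥3).

D1, D2, D3, D4, D5, D6, D7, D8, D9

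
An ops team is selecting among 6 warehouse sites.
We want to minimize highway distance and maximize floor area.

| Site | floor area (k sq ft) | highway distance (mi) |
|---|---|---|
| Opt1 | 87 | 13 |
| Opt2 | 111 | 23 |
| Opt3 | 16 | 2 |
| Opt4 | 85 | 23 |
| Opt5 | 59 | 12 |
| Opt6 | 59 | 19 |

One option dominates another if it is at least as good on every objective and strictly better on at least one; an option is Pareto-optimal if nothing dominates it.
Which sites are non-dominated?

Opt1, Opt2, Opt3, Opt5

Opt1: not dominated.
Opt2: not dominated (best floor area).
Opt3: not dominated (best highway distance).
Opt4: dominated by Opt1 (floor area 87≥85, highway distance 13≤23).
Opt5: not dominated.
Opt6: dominated by Opt1 (floor area 87≥59, highway distance 13≤19).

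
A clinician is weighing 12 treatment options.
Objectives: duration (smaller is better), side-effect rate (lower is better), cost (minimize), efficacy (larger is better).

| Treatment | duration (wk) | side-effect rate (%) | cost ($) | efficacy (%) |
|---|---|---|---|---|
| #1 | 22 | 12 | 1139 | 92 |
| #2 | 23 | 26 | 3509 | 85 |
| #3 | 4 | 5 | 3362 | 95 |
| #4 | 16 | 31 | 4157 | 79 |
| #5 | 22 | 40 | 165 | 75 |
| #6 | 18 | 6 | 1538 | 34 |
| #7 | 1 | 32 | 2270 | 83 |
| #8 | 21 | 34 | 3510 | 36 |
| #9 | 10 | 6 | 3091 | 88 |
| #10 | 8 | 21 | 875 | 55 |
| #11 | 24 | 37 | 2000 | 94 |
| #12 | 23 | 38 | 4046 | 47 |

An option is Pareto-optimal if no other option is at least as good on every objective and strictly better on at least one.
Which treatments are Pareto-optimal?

#1, #3, #5, #6, #7, #9, #10, #11

#1: not dominated.
#2: dominated by #1 (duration 22≤23, side-effect rate 12≤26, cost 1139≤3509, efficacy 92≥85).
#3: not dominated (best side-effect rate).
#4: dominated by #3 (duration 4≤16, side-effect rate 5≤31, cost 3362≤4157, efficacy 95≥79).
#5: not dominated (best cost).
#6: not dominated.
#7: not dominated (best duration).
#8: dominated by #3 (duration 4≤21, side-effect rate 5≤34, cost 3362≤3510, efficacy 95≥36).
#9: not dominated.
#10: not dominated.
#11: not dominated.
#12: dominated by #1 (duration 22≤23, side-effect rate 12≤38, cost 1139≤4046, efficacy 92≥47).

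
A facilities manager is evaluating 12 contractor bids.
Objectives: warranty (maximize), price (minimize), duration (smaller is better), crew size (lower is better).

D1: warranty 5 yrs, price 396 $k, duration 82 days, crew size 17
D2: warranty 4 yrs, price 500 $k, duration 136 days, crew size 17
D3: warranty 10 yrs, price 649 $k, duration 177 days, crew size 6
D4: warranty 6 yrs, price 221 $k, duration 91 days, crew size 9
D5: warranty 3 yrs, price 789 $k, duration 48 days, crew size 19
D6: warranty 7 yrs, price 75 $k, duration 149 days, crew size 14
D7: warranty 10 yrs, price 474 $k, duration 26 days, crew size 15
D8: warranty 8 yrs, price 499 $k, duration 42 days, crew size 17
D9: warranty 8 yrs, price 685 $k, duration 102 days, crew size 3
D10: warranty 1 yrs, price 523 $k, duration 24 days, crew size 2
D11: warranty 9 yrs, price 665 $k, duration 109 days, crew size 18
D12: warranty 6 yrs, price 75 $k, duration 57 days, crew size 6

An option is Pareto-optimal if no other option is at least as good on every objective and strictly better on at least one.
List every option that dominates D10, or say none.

D1: worse on duration (82 vs 24).
D2: worse on duration (136 vs 24).
D3: worse on price (649 vs 523).
D4: worse on duration (91 vs 24).
D5: worse on price (789 vs 523).
D6: worse on duration (149 vs 24).
D7: worse on duration (26 vs 24).
D8: worse on duration (42 vs 24).
D9: worse on price (685 vs 523).
D11: worse on price (665 vs 523).
D12: worse on duration (57 vs 24).
No option dominates D10.

none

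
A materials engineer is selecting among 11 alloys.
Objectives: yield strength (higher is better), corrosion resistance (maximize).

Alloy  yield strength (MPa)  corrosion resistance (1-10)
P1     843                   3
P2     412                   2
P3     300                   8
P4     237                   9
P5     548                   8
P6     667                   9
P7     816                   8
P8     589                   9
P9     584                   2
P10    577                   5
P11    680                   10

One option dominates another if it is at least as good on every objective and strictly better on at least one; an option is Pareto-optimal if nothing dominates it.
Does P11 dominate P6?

Yes

P11 vs P6: yield strength 680≥667, corrosion resistance 10≥9 — P11 is at least as good on every objective with at least one strict improvement.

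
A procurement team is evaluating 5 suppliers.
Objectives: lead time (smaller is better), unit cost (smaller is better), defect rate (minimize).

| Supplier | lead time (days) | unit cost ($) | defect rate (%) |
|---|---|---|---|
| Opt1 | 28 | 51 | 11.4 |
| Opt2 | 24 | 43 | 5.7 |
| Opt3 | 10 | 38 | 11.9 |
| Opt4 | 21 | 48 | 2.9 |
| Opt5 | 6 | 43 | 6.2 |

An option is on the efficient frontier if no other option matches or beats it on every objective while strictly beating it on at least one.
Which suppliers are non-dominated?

Opt1: dominated by Opt2 (lead time 24≤28, unit cost 43≤51, defect rate 5.7≤11.4).
Opt2: not dominated.
Opt3: not dominated (best unit cost).
Opt4: not dominated (best defect rate).
Opt5: not dominated (best lead time).

Opt2, Opt3, Opt4, Opt5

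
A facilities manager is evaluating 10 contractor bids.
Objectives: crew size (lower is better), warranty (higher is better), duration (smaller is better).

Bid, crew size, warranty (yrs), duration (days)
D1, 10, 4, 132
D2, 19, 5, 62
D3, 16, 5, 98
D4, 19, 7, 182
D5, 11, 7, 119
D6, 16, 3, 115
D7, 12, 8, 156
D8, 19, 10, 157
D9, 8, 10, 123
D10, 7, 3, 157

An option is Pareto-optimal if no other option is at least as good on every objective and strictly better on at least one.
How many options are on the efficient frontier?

5

D1: dominated by D9 (crew size 8≤10, warranty 10≥4, duration 123≤132).
D2: not dominated (best duration).
D3: not dominated.
D4: dominated by D5 (crew size 11≤19, warranty 7≥7, duration 119≤182).
D5: not dominated.
D6: dominated by D3 (crew size 16≤16, warranty 5≥3, duration 98≤115).
D7: dominated by D9 (crew size 8≤12, warranty 10≥8, duration 123≤156).
D8: dominated by D9 (crew size 8≤19, warranty 10≥10, duration 123≤157).
D9: not dominated.
D10: not dominated (best crew size).
Pareto-optimal: D2, D3, D5, D9, D10 → 5.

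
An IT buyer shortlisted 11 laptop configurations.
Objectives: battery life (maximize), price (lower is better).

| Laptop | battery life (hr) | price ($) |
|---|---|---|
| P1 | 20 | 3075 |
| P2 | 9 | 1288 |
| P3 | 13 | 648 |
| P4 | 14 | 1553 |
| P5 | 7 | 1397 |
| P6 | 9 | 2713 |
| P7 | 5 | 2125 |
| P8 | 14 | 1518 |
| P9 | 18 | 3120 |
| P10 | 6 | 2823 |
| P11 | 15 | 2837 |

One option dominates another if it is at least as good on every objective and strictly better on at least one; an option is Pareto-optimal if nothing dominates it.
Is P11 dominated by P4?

No

P4 vs P11: P4 is worse on battery life (14 vs 15), so it does not dominate P11.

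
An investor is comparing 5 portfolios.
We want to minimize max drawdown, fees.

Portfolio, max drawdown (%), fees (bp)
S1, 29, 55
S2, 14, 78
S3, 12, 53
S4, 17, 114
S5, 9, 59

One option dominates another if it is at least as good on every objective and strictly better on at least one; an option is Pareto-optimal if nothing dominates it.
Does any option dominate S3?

No

S1: worse on max drawdown (29 vs 12).
S2: worse on max drawdown (14 vs 12).
S4: worse on max drawdown (17 vs 12).
S5: worse on fees (59 vs 53).
No option is at least as good as S3 on every objective and strictly better on one.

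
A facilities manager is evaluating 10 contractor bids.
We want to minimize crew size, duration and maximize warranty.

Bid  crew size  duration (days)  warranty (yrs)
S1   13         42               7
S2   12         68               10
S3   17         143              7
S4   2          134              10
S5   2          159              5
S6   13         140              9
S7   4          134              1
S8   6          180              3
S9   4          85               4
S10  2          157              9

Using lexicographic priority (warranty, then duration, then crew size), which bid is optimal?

S2

First maximize warranty: best is 10, kept {S2, S4}.
Then minimize duration: best is 68, kept {S2}.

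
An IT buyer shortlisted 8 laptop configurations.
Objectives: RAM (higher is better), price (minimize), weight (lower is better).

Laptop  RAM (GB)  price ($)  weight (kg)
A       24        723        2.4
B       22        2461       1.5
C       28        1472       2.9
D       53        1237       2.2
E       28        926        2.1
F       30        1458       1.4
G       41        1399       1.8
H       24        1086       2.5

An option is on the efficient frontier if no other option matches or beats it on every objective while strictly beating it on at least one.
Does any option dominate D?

No

A: worse on RAM (24 vs 53).
B: worse on RAM (22 vs 53).
C: worse on RAM (28 vs 53).
E: worse on RAM (28 vs 53).
F: worse on RAM (30 vs 53).
G: worse on RAM (41 vs 53).
H: worse on RAM (24 vs 53).
No option is at least as good as D on every objective and strictly better on one.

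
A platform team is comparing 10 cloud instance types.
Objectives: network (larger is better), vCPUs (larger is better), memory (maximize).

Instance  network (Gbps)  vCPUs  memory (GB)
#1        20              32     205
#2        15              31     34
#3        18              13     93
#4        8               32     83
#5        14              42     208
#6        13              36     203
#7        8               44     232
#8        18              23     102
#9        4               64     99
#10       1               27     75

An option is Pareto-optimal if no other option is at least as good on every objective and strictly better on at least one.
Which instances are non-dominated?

#1, #5, #7, #9

#1: not dominated (best network).
#2: dominated by #1 (network 20≥15, vCPUs 32≥31, memory 205≥34).
#3: dominated by #1 (network 20≥18, vCPUs 32≥13, memory 205≥93).
#4: dominated by #1 (network 20≥8, vCPUs 32≥32, memory 205≥83).
#5: not dominated.
#6: dominated by #5 (network 14≥13, vCPUs 42≥36, memory 208≥203).
#7: not dominated (best memory).
#8: dominated by #1 (network 20≥18, vCPUs 32≥23, memory 205≥102).
#9: not dominated (best vCPUs).
#10: dominated by #1 (network 20≥1, vCPUs 32≥27, memory 205≥75).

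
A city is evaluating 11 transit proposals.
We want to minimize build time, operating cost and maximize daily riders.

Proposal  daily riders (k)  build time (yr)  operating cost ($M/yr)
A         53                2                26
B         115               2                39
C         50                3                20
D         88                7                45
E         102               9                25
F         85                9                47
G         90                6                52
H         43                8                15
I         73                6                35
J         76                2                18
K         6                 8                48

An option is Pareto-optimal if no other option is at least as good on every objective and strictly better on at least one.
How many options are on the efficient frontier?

4

A: dominated by J (daily riders 76≥53, build time 2≤2, operating cost 18≤26).
B: not dominated (best daily riders).
C: dominated by J (daily riders 76≥50, build time 2≤3, operating cost 18≤20).
D: dominated by B (daily riders 115≥88, build time 2≤7, operating cost 39≤45).
E: not dominated.
F: dominated by B (daily riders 115≥85, build time 2≤9, operating cost 39≤47).
G: dominated by B (daily riders 115≥90, build time 2≤6, operating cost 39≤52).
H: not dominated (best operating cost).
I: dominated by J (daily riders 76≥73, build time 2≤6, operating cost 18≤35).
J: not dominated.
K: dominated by A (daily riders 53≥6, build time 2≤8, operating cost 26≤48).
Pareto-optimal: B, E, H, J → 4.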